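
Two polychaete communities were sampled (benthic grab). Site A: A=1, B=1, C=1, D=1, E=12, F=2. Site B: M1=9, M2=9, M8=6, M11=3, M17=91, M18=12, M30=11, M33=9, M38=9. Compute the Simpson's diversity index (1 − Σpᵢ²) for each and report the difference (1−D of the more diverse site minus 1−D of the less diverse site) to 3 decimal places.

0.116

Site A: N=18, proportions 0.0555556, 0.0555556, 0.0555556, 0.0555556, 0.6666667, 0.1111111, giving 1−D = 0.5308642 (working shown to 7 dp, full precision carried).
Site B: N=159, proportions 0.0566038, 0.0566038, 0.0377358, 0.0188679, 0.572327, 0.0754717, 0.0691824, 0.0566038, 0.0566038, giving 1−D = 0.6473636.
Difference = |0.5308642 − 0.6473636| = 0.1164994, i.e. 0.116 to 3 decimal places.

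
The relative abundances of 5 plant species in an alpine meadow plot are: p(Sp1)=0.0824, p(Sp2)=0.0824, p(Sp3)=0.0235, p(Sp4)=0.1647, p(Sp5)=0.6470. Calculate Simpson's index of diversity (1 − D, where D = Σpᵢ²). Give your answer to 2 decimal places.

0.54

D = 0.0824² + 0.0824² + 0.0235² + 0.1647² + 0.647² = 0.0068 + 0.0068 + 0.0006 + 0.0271 + 0.4186 = 0.4599 (working shown to 4 dp, full precision carried).
So 1 − D = 0.5401, i.e. 0.54 to 2 decimal places.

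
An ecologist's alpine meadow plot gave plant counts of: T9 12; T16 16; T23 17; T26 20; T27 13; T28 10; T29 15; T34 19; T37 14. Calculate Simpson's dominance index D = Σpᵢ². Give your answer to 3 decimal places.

Total N = 12+16+17+20+13+10+15+19+14 = 136, so the proportions are 0.08824, 0.11765, 0.125, 0.14706, 0.09559, 0.07353, 0.11029, 0.13971, 0.10294 (working shown to 5 dp, full precision carried).
D = 0.08824² + 0.11765² + 0.125² + 0.14706² + 0.09559² + 0.07353² + 0.11029² + 0.13971² + 0.10294² = 0.00779 + 0.01384 + 0.01562 + 0.02163 + 0.00914 + 0.00541 + 0.01216 + 0.01952 + 0.01060 = 0.11570.
To 3 decimal places, D = 0.116.

0.116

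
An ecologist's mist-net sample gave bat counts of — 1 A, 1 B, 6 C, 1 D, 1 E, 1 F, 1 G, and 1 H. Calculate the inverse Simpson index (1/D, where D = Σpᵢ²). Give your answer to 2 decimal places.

3.93

Total N = 1+1+6+1+1+1+1+1 = 13, so the proportions are 0.076923, 0.076923, 0.461538, 0.076923, 0.076923, 0.076923, 0.076923, 0.076923 (working shown to 6 dp, full precision carried).
D = 0.076923² + 0.076923² + 0.461538² + 0.076923² + 0.076923² + 0.076923² + 0.076923² + 0.076923² = 0.005917 + 0.005917 + 0.213018 + 0.005917 + 0.005917 + 0.005917 + 0.005917 + 0.005917 = 0.254438.
So 1/D = 3.9302, i.e. 3.93 to 2 decimal places.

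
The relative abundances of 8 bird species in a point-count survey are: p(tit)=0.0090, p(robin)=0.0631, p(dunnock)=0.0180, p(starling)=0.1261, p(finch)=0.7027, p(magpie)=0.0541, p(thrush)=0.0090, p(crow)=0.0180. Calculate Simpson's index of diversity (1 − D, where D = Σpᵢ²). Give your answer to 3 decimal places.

0.483

D = 0.009² + 0.0631² + 0.018² + 0.1261² + 0.7027² + 0.0541² + 0.009² + 0.018² = 0.00008 + 0.00398 + 0.00032 + 0.01590 + 0.49379 + 0.00293 + 0.00008 + 0.00032 = 0.51741 (working shown to 5 dp, full precision carried).
So 1 − D = 0.48259, i.e. 0.483 to 3 decimal places.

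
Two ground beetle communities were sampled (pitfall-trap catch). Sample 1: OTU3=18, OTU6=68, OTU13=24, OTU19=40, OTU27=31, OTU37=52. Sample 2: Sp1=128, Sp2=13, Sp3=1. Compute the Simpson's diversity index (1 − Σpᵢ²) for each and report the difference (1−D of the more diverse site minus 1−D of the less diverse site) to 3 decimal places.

Sample 1: N=233, proportions 0.07725, 0.29185, 0.103, 0.17167, 0.13305, 0.22318, giving 1−D = 0.80127 (working shown to 5 dp, full precision carried).
Sample 2: N=142, proportions 0.90141, 0.09155, 0.00704, giving 1−D = 0.17903.
Difference = |0.80127 − 0.17903| = 0.62224, i.e. 0.622 to 3 decimal places.

0.622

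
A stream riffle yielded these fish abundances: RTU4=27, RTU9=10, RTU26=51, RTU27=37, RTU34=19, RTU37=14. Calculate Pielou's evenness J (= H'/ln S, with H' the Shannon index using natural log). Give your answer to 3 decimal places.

0.921

Total N = 27+10+51+37+19+14 = 158, so the proportions are 0.17089, 0.06329, 0.32278, 0.23418, 0.12025, 0.08861 (working shown to 5 dp, full precision carried).
H' = −Σ pᵢ ln pᵢ = −((-0.30191) + (-0.17468) + (-0.36500) + (-0.33995) + (-0.25471) + (-0.21474)) = 1.65100.
With S = 6 species, ln S = 1.79176, so J = 1.65100/1.79176 = 0.92144, i.e. 0.921 to 3 decimal places.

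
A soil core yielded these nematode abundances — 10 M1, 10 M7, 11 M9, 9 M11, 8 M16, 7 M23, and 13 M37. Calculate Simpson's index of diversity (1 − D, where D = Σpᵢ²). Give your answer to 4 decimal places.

Total N = 10+10+11+9+8+7+13 = 68, so the proportions are 0.147059, 0.147059, 0.161765, 0.132353, 0.117647, 0.102941, 0.191176 (working shown to 6 dp, full precision carried).
D = 0.147059² + 0.147059² + 0.161765² + 0.132353² + 0.117647² + 0.102941² + 0.191176² = 0.021626 + 0.021626 + 0.026168 + 0.017517 + 0.013841 + 0.010597 + 0.036548 = 0.147924.
So 1 − D = 0.852076, i.e. 0.8521 to 4 decimal places.

0.8521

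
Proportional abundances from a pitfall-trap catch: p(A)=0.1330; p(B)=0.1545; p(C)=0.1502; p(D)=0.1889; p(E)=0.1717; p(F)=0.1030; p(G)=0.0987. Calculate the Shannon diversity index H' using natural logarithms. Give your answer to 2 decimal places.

Each pᵢ ln pᵢ term (working shown to 4 dp, full precision carried): 0.133×(-2.0174)=-0.2683, 0.1545×(-1.8676)=-0.2885, 0.1502×(-1.8958)=-0.2847, 0.1889×(-1.6665)=-0.3148, 0.1717×(-1.7620)=-0.3025, 0.103×(-2.2730)=-0.2341, 0.0987×(-2.3157)=-0.2286.
Sum = -1.9216, so H' = 1.92.

1.92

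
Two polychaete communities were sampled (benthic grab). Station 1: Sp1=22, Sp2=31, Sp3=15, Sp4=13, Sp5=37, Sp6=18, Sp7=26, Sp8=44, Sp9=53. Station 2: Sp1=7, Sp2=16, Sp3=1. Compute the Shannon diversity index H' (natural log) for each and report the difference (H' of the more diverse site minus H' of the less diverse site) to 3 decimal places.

1.336

Station 1: N=259, proportions 0.084942, 0.119691, 0.057915, 0.050193, 0.142857, 0.069498, 0.100386, 0.169884, 0.204633, giving H' = 2.098555 (working shown to 6 dp, full precision carried).
Station 2: N=24, proportions 0.291667, 0.666667, 0.041667, giving H' = 0.762104.
Difference = |2.098555 − 0.762104| = 1.336451, i.e. 1.336 to 3 decimal places.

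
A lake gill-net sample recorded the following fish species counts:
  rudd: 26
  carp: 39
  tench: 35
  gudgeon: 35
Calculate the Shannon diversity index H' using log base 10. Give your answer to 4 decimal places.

0.5976

Total N = 26+39+35+35 = 135, so the proportions are 0.192593, 0.288889, 0.259259, 0.259259 (working shown to 6 dp, full precision carried).
Each pᵢ log₁₀ pᵢ term: 0.192593×(-0.715360)=-0.137773, 0.288889×(-0.539269)=-0.155789, 0.259259×(-0.586266)=-0.151995, 0.259259×(-0.586266)=-0.151995.
Sum = -0.597552, so H' = 0.5976.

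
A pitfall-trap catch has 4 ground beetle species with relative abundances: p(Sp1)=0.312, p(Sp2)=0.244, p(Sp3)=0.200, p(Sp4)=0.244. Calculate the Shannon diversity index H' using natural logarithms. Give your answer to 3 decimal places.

1.374

Each pᵢ ln pᵢ term (working shown to 5 dp, full precision carried): 0.312×(-1.16475)=-0.36340, 0.244×(-1.41059)=-0.34418, 0.2×(-1.60944)=-0.32189, 0.244×(-1.41059)=-0.34418.
Sum = -1.37366, so H' = 1.374.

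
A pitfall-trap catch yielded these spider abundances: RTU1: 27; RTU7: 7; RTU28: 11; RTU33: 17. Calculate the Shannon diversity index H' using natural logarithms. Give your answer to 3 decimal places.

1.270

Total N = 27+7+11+17 = 62, so the proportions are 0.43548, 0.1129, 0.17742, 0.27419 (working shown to 5 dp, full precision carried).
Each pᵢ ln pᵢ term: 0.43548×(-0.83130)=-0.36202, 0.1129×(-2.18122)=-0.24627, 0.17742×(-1.72924)=-0.30680, 0.27419×(-1.29392)=-0.35478.
Sum = -1.26987, so H' = 1.270.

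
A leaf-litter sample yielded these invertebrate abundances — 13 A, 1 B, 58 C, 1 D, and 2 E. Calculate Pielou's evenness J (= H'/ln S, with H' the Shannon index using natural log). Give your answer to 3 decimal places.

Total N = 13+1+58+1+2 = 75, so the proportions are 0.17333, 0.01333, 0.77333, 0.01333, 0.02667 (working shown to 5 dp, full precision carried).
H' = −Σ pᵢ ln pᵢ = −((-0.30377) + (-0.05757) + (-0.19878) + (-0.05757) + (-0.09665)) = 0.71434.
With S = 5 species, ln S = 1.60944, so J = 0.71434/1.60944 = 0.44384, i.e. 0.444 to 3 decimal places.

0.444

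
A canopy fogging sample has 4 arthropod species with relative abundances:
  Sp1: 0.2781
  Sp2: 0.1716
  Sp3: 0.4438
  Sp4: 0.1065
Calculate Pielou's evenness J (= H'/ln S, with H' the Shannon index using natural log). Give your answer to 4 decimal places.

0.9070

H' = −Σ pᵢ ln pᵢ = −((-0.355905) + (-0.302460) + (-0.360535) + (-0.238518)) = 1.257419 (working shown to 6 dp, full precision carried).
With S = 4 species, ln S = 1.386294, so J = 1.257419/1.386294 = 0.907036, i.e. 0.9070 to 4 decimal places.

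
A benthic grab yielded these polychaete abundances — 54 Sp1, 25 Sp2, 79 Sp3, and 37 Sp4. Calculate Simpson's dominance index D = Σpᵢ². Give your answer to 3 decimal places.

Total N = 54+25+79+37 = 195, so the proportions are 0.27692, 0.12821, 0.40513, 0.18974 (working shown to 5 dp, full precision carried).
D = 0.27692² + 0.12821² + 0.40513² + 0.18974² = 0.07669 + 0.01644 + 0.16413 + 0.03600 = 0.29325.
To 3 decimal places, D = 0.293.

0.293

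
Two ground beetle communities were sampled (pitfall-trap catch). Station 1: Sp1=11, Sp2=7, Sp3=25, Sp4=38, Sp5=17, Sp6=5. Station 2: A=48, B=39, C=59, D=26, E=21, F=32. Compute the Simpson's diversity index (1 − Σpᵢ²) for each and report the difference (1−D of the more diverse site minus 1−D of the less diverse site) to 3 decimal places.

0.054

Station 1: N=103, proportions 0.1067961, 0.0679612, 0.2427184, 0.368932, 0.1650485, 0.0485437, giving 1−D = 0.7593553 (working shown to 7 dp, full precision carried).
Station 2: N=225, proportions 0.2133333, 0.1733333, 0.2622222, 0.1155556, 0.0933333, 0.1422222, giving 1−D = 0.8133926.
Difference = |0.7593553 − 0.8133926| = 0.0540373, i.e. 0.054 to 3 decimal places.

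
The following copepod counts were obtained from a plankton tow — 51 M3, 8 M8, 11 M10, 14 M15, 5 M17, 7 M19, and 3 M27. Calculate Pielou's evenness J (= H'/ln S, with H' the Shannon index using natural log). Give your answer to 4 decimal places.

Total N = 51+8+11+14+5+7+3 = 99, so the proportions are 0.515152, 0.080808, 0.111111, 0.141414, 0.050505, 0.070707, 0.030303 (working shown to 6 dp, full precision carried).
H' = −Σ pᵢ ln pᵢ = −((-0.341697) + (-0.203287) + (-0.244136) + (-0.276615) + (-0.150792) + (-0.187318) + (-0.105955)) = 1.509800.
With S = 7 species, ln S = 1.945910, so J = 1.509800/1.945910 = 0.775884, i.e. 0.7759 to 4 decimal places.

0.7759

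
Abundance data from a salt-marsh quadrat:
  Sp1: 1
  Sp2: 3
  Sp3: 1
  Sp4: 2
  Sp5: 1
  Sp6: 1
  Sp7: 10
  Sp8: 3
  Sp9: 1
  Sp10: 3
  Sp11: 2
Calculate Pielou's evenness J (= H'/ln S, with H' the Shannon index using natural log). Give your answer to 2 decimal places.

Total N = 1+3+1+2+1+1+10+3+1+3+2 = 28, so the proportions are 0.0357, 0.1071, 0.0357, 0.0714, 0.0357, 0.0357, 0.3571, 0.1071, 0.0357, 0.1071, 0.0714 (working shown to 4 dp, full precision carried).
H' = −Σ pᵢ ln pᵢ = −((-0.1190) + (-0.2393) + (-0.1190) + (-0.1885) + (-0.1190) + (-0.1190) + (-0.3677) + (-0.2393) + (-0.1190) + (-0.2393) + (-0.1885)) = 2.0577.
With S = 11 species, ln S = 2.3979, so J = 2.0577/2.3979 = 0.8581, i.e. 0.86 to 2 decimal places.

0.86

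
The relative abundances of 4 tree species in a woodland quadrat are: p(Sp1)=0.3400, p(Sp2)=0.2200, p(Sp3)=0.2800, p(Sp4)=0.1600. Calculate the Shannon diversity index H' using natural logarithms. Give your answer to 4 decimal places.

1.3495

Each pᵢ ln pᵢ term (working shown to 6 dp, full precision carried): 0.34×(-1.078810)=-0.366795, 0.22×(-1.514128)=-0.333108, 0.28×(-1.272966)=-0.356430, 0.16×(-1.832581)=-0.293213.
Sum = -1.349547, so H' = 1.3495.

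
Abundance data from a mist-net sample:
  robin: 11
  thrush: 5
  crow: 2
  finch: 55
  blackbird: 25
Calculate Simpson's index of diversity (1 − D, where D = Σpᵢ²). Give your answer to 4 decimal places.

Total N = 11+5+2+55+25 = 98, so the proportions are 0.112245, 0.05102, 0.020408, 0.561224, 0.255102 (working shown to 6 dp, full precision carried).
D = 0.112245² + 0.05102² + 0.020408² + 0.561224² + 0.255102² = 0.012599 + 0.002603 + 0.000416 + 0.314973 + 0.065077 = 0.395668.
So 1 − D = 0.604332, i.e. 0.6043 to 4 decimal places.

0.6043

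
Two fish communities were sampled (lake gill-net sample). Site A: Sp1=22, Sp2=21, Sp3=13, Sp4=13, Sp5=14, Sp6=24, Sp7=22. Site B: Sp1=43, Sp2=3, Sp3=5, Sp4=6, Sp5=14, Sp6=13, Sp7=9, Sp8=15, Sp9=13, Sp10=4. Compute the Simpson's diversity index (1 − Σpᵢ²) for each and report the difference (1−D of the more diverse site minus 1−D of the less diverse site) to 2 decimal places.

0.03

Site A: N=129, proportions 0.1705, 0.1628, 0.1008, 0.1008, 0.1085, 0.186, 0.1705, giving 1−D = 0.8486 (working shown to 4 dp, full precision carried).
Site B: N=125, proportions 0.344, 0.024, 0.04, 0.048, 0.112, 0.104, 0.072, 0.12, 0.104, 0.032, giving 1−D = 0.8224.
Difference = |0.8486 − 0.8224| = 0.0262, i.e. 0.03 to 2 decimal places.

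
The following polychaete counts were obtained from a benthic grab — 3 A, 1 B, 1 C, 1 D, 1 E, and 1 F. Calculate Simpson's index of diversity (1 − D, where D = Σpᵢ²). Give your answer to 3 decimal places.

Total N = 3+1+1+1+1+1 = 8, so the proportions are 0.375, 0.125, 0.125, 0.125, 0.125, 0.125 (working shown to 5 dp, full precision carried).
D = 0.375² + 0.125² + 0.125² + 0.125² + 0.125² + 0.125² = 0.14062 + 0.01562 + 0.01562 + 0.01562 + 0.01562 + 0.01562 = 0.21875.
So 1 − D = 0.78125, i.e. 0.781 to 3 decimal places.

0.781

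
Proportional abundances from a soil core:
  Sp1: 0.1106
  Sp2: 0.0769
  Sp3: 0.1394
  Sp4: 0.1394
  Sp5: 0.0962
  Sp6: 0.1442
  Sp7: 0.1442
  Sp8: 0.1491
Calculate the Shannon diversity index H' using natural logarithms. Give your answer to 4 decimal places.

Each pᵢ ln pᵢ term (working shown to 6 dp, full precision carried): 0.1106×(-2.201835)=-0.243523, 0.0769×(-2.565249)=-0.197268, 0.1394×(-1.970408)=-0.274675, 0.1394×(-1.970408)=-0.274675, 0.0962×(-2.341326)=-0.225236, 0.1442×(-1.936554)=-0.279251, 0.1442×(-1.936554)=-0.279251, 0.1491×(-1.903138)=-0.283758.
Sum = -2.057636, so H' = 2.0576.

2.0576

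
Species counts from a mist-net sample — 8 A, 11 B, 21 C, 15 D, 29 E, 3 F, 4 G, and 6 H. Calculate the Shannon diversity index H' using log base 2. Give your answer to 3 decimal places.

2.661

Total N = 8+11+21+15+29+3+4+6 = 97, so the proportions are 0.08247, 0.1134, 0.21649, 0.15464, 0.29897, 0.03093, 0.04124, 0.06186 (working shown to 5 dp, full precision carried).
Each pᵢ log₂ pᵢ term: 0.08247×(-3.59991)=-0.29690, 0.1134×(-3.14048)=-0.35614, 0.21649×(-2.20760)=-0.47793, 0.15464×(-2.69302)=-0.41645, 0.29897×(-1.74193)=-0.52078, 0.03093×(-5.01495)=-0.15510, 0.04124×(-4.59991)=-0.18969, 0.06186×(-4.01495)=-0.24835.
Sum = -2.66134, so H' = 2.661.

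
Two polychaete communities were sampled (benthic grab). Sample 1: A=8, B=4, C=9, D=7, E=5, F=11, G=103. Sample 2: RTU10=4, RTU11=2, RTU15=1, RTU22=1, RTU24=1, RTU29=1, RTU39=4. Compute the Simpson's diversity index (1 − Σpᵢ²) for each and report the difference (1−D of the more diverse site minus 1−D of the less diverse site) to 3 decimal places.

Sample 1: N=147, proportions 0.05442, 0.02721, 0.06122, 0.04762, 0.03401, 0.07483, 0.70068, giving 1−D = 0.49257 (working shown to 5 dp, full precision carried).
Sample 2: N=14, proportions 0.28571, 0.14286, 0.07143, 0.07143, 0.07143, 0.07143, 0.28571, giving 1−D = 0.79592.
Difference = |0.49257 − 0.79592| = 0.30335, i.e. 0.303 to 3 decimal places.

0.303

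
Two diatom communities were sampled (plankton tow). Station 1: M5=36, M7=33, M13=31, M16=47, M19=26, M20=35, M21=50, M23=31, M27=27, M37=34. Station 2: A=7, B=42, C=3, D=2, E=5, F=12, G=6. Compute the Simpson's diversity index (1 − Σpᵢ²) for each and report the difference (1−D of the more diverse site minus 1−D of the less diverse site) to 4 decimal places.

0.2380

Station 1: N=350, proportions 0.10285714, 0.09428571, 0.08857143, 0.13428571, 0.07428571, 0.1, 0.14285714, 0.08857143, 0.07714286, 0.09714286, giving 1−D = 0.89549388 (working shown to 8 dp, full precision carried).
Station 2: N=77, proportions 0.09090909, 0.54545455, 0.03896104, 0.02597403, 0.06493506, 0.15584416, 0.07792208, giving 1−D = 0.65744645.
Difference = |0.89549388 − 0.65744645| = 0.23804743, i.e. 0.2380 to 4 decimal places.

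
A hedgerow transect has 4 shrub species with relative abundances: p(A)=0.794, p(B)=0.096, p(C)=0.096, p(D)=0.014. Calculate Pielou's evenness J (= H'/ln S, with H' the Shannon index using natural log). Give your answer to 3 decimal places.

0.500

H' = −Σ pᵢ ln pᵢ = −((-0.18315) + (-0.22497) + (-0.22497) + (-0.05976)) = 0.69285 (working shown to 5 dp, full precision carried).
With S = 4 species, ln S = 1.38629, so J = 0.69285/1.38629 = 0.49979, i.e. 0.500 to 3 decimal places.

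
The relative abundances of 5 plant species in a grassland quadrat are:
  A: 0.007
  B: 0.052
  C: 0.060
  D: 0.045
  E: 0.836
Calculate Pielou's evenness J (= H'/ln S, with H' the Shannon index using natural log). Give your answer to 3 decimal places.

H' = −Σ pᵢ ln pᵢ = −((-0.03473) + (-0.15374) + (-0.16880) + (-0.13955) + (-0.14975)) = 0.64658 (working shown to 5 dp, full precision carried).
With S = 5 species, ln S = 1.60944, so J = 0.64658/1.60944 = 0.40174, i.e. 0.402 to 3 decimal places.

0.402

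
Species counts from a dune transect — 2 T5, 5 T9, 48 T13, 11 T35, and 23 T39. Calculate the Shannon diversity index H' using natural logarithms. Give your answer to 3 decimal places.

1.188

Total N = 2+5+48+11+23 = 89, so the proportions are 0.02247, 0.05618, 0.53933, 0.1236, 0.25843 (working shown to 5 dp, full precision carried).
Each pᵢ ln pᵢ term: 0.02247×(-3.79549)=-0.08529, 0.05618×(-2.87920)=-0.16175, 0.53933×(-0.61744)=-0.33300, 0.1236×(-2.09074)=-0.25841, 0.25843×(-1.35314)=-0.34969.
Sum = -1.18814, so H' = 1.188.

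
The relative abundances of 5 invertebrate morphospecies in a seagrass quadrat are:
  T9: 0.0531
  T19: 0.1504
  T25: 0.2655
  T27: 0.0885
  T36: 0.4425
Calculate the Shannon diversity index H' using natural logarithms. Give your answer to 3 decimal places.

1.368

Each pᵢ ln pᵢ term (working shown to 5 dp, full precision carried): 0.0531×(-2.93558)=-0.15588, 0.1504×(-1.89446)=-0.28493, 0.2655×(-1.32614)=-0.35209, 0.0885×(-2.42475)=-0.21459, 0.4425×(-0.81531)=-0.36078.
Sum = -1.36826, so H' = 1.368.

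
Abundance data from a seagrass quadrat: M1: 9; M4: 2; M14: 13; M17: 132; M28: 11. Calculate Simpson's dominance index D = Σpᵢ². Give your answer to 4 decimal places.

Total N = 9+2+13+132+11 = 167, so the proportions are 0.053892, 0.011976, 0.077844, 0.790419, 0.065868 (working shown to 6 dp, full precision carried).
D = 0.053892² + 0.011976² + 0.077844² + 0.790419² + 0.065868² = 0.002904 + 0.000143 + 0.006060 + 0.624762 + 0.004339 = 0.638209.
To 4 decimal places, D = 0.6382.

0.6382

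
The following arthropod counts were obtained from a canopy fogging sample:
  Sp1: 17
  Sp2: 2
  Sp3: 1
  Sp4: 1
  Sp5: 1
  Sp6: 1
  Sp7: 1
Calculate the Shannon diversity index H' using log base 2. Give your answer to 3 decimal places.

Total N = 17+2+1+1+1+1+1 = 24, so the proportions are 0.70833, 0.08333, 0.04167, 0.04167, 0.04167, 0.04167, 0.04167 (working shown to 5 dp, full precision carried).
Each pᵢ log₂ pᵢ term: 0.70833×(-0.49750)=-0.35240, 0.08333×(-3.58496)=-0.29875, 0.04167×(-4.58496)=-0.19104, 0.04167×(-4.58496)=-0.19104, 0.04167×(-4.58496)=-0.19104, 0.04167×(-4.58496)=-0.19104, 0.04167×(-4.58496)=-0.19104.
Sum = -1.60634, so H' = 1.606.

1.606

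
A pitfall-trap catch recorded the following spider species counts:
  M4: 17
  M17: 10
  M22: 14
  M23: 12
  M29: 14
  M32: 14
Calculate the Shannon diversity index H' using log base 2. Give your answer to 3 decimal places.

2.567

Total N = 17+10+14+12+14+14 = 81, so the proportions are 0.20988, 0.12346, 0.17284, 0.14815, 0.17284, 0.17284 (working shown to 5 dp, full precision carried).
Each pᵢ log₂ pᵢ term: 0.20988×(-2.25239)=-0.47272, 0.12346×(-3.01792)=-0.37258, 0.17284×(-2.53250)=-0.43772, 0.14815×(-2.75489)=-0.40813, 0.17284×(-2.53250)=-0.43772, 0.17284×(-2.53250)=-0.43772.
Sum = -2.56658, so H' = 2.567.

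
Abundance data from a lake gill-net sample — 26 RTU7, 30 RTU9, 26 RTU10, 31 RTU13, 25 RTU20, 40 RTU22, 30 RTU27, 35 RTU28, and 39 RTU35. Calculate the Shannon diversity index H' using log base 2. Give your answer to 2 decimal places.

3.15

Total N = 26+30+26+31+25+40+30+35+39 = 282, so the proportions are 0.0922, 0.1064, 0.0922, 0.1099, 0.0887, 0.1418, 0.1064, 0.1241, 0.1383 (working shown to 4 dp, full precision carried).
Each pᵢ log₂ pᵢ term: 0.0922×(-3.4391)=-0.3171, 0.1064×(-3.2327)=-0.3439, 0.0922×(-3.4391)=-0.3171, 0.1099×(-3.1854)=-0.3502, 0.0887×(-3.4957)=-0.3099, 0.1418×(-2.8176)=-0.3997, 0.1064×(-3.2327)=-0.3439, 0.1241×(-3.0103)=-0.3736, 0.1383×(-2.8541)=-0.3947.
Sum = -3.1500, so H' = 3.15.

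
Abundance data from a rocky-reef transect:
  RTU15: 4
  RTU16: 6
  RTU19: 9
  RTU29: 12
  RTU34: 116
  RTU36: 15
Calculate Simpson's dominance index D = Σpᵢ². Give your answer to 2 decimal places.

Total N = 4+6+9+12+116+15 = 162, so the proportions are 0.0247, 0.037, 0.0556, 0.0741, 0.716, 0.0926 (working shown to 4 dp, full precision carried).
D = 0.0247² + 0.037² + 0.0556² + 0.0741² + 0.716² + 0.0926² = 0.0006 + 0.0014 + 0.0031 + 0.0055 + 0.5127 + 0.0086 = 0.5319.
To 2 decimal places, D = 0.53.

0.53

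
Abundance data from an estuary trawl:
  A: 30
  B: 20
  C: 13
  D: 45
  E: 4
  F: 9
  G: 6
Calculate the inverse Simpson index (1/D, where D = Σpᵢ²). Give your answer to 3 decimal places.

Total N = 30+20+13+45+4+9+6 = 127, so the proportions are 0.2362205, 0.1574803, 0.1023622, 0.3543307, 0.0314961, 0.0708661, 0.0472441 (working shown to 7 dp, full precision carried).
D = 0.2362205² + 0.1574803² + 0.1023622² + 0.3543307² + 0.0314961² + 0.0708661² + 0.0472441² = 0.0558001 + 0.0248000 + 0.0104780 + 0.1255503 + 0.0009920 + 0.0050220 + 0.0022320 = 0.2248744.
So 1/D = 4.44693, i.e. 4.447 to 3 decimal places.

4.447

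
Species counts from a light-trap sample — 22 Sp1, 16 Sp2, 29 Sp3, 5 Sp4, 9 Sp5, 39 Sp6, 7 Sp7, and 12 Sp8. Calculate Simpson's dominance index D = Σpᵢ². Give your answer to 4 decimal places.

0.1760

Total N = 22+16+29+5+9+39+7+12 = 139, so the proportions are 0.158273, 0.115108, 0.208633, 0.035971, 0.064748, 0.280576, 0.05036, 0.086331 (working shown to 6 dp, full precision carried).
D = 0.158273² + 0.115108² + 0.208633² + 0.035971² + 0.064748² + 0.280576² + 0.05036² + 0.086331² = 0.025050 + 0.013250 + 0.043528 + 0.001294 + 0.004192 + 0.078723 + 0.002536 + 0.007453 = 0.176026.
To 4 decimal places, D = 0.1760.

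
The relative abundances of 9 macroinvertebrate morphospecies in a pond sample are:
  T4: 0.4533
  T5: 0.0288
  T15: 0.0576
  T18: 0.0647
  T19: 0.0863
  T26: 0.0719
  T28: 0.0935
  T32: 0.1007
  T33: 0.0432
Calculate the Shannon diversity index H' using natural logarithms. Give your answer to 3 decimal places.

1.792

Each pᵢ ln pᵢ term (working shown to 5 dp, full precision carried): 0.4533×(-0.79120)=-0.35865, 0.0288×(-3.54738)=-0.10216, 0.0576×(-2.85423)=-0.16440, 0.0647×(-2.73799)=-0.17715, 0.0863×(-2.44993)=-0.21143, 0.0719×(-2.63248)=-0.18928, 0.0935×(-2.36979)=-0.22158, 0.1007×(-2.29561)=-0.23117, 0.0432×(-3.14191)=-0.13573.
Sum = -1.79155, so H' = 1.792.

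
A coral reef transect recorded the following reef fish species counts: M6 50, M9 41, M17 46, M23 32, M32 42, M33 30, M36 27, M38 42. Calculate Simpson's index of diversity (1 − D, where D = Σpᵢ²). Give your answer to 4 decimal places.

Total N = 50+41+46+32+42+30+27+42 = 310, so the proportions are 0.16129, 0.132258, 0.148387, 0.103226, 0.135484, 0.096774, 0.087097, 0.135484 (working shown to 6 dp, full precision carried).
D = 0.16129² + 0.132258² + 0.148387² + 0.103226² + 0.135484² + 0.096774² + 0.087097² + 0.135484² = 0.026015 + 0.017492 + 0.022019 + 0.010656 + 0.018356 + 0.009365 + 0.007586 + 0.018356 = 0.129844.
So 1 − D = 0.870156, i.e. 0.8702 to 4 decimal places.

0.8702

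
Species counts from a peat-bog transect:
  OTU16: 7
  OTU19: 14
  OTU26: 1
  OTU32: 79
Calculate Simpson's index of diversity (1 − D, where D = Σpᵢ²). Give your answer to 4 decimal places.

Total N = 7+14+1+79 = 101, so the proportions are 0.069307, 0.138614, 0.009901, 0.782178 (working shown to 6 dp, full precision carried).
D = 0.069307² + 0.138614² + 0.009901² + 0.782178² = 0.004803 + 0.019214 + 0.000098 + 0.611803 = 0.635918.
So 1 − D = 0.364082, i.e. 0.3641 to 4 decimal places.

0.3641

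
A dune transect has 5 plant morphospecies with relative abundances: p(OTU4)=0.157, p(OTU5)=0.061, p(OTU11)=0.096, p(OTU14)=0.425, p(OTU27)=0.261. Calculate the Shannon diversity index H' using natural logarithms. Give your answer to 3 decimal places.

Each pᵢ ln pᵢ term (working shown to 5 dp, full precision carried): 0.157×(-1.85151)=-0.29069, 0.061×(-2.79688)=-0.17061, 0.096×(-2.34341)=-0.22497, 0.425×(-0.85567)=-0.36366, 0.261×(-1.34323)=-0.35058.
Sum = -1.40051, so H' = 1.401.

1.401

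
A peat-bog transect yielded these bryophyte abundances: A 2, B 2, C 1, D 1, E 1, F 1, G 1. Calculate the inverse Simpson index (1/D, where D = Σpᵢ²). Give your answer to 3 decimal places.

Total N = 2+2+1+1+1+1+1 = 9, so the proportions are 0.2222222, 0.2222222, 0.1111111, 0.1111111, 0.1111111, 0.1111111, 0.1111111 (working shown to 7 dp, full precision carried).
D = 0.2222222² + 0.2222222² + 0.1111111² + 0.1111111² + 0.1111111² + 0.1111111² + 0.1111111² = 0.0493827 + 0.0493827 + 0.0123457 + 0.0123457 + 0.0123457 + 0.0123457 + 0.0123457 = 0.1604938.
So 1/D = 6.23077, i.e. 6.231 to 3 decimal places.

6.231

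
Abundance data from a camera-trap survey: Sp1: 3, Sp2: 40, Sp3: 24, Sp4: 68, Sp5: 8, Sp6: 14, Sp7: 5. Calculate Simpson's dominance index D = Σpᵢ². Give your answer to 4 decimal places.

Total N = 3+40+24+68+8+14+5 = 162, so the proportions are 0.018519, 0.246914, 0.148148, 0.419753, 0.049383, 0.08642, 0.030864 (working shown to 6 dp, full precision carried).
D = 0.018519² + 0.246914² + 0.148148² + 0.419753² + 0.049383² + 0.08642² + 0.030864² = 0.000343 + 0.060966 + 0.021948 + 0.176193 + 0.002439 + 0.007468 + 0.000953 = 0.270309.
To 4 decimal places, D = 0.2703.

0.2703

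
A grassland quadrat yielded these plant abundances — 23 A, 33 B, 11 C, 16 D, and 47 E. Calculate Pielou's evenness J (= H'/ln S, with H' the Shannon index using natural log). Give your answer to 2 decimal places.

Total N = 23+33+11+16+47 = 130, so the proportions are 0.1769, 0.2538, 0.0846, 0.1231, 0.3615 (working shown to 4 dp, full precision carried).
H' = −Σ pᵢ ln pᵢ = −((-0.3064) + (-0.3480) + (-0.2090) + (-0.2578) + (-0.3678)) = 1.4891.
With S = 5 species, ln S = 1.6094, so J = 1.4891/1.6094 = 0.9252, i.e. 0.93 to 2 decimal places.

0.93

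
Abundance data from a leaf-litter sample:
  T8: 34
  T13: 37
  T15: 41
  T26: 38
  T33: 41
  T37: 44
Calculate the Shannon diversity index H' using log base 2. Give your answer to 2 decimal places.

Total N = 34+37+41+38+41+44 = 235, so the proportions are 0.1447, 0.1574, 0.1745, 0.1617, 0.1745, 0.1872 (working shown to 4 dp, full precision carried).
Each pᵢ log₂ pᵢ term: 0.1447×(-2.7891)=-0.4035, 0.1574×(-2.6671)=-0.4199, 0.1745×(-2.5190)=-0.4395, 0.1617×(-2.6286)=-0.4250, 0.1745×(-2.5190)=-0.4395, 0.1872×(-2.4171)=-0.4526.
Sum = -2.5800, so H' = 2.58.

2.58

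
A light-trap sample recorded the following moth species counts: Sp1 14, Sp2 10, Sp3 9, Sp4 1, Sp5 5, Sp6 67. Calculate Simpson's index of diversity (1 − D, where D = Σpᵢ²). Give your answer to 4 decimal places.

0.5646

Total N = 14+10+9+1+5+67 = 106, so the proportions are 0.132075, 0.09434, 0.084906, 0.009434, 0.04717, 0.632075 (working shown to 6 dp, full precision carried).
D = 0.132075² + 0.09434² + 0.084906² + 0.009434² + 0.04717² + 0.632075² = 0.017444 + 0.008900 + 0.007209 + 0.000089 + 0.002225 + 0.399519 = 0.435386.
So 1 − D = 0.564614, i.e. 0.5646 to 4 decimal places.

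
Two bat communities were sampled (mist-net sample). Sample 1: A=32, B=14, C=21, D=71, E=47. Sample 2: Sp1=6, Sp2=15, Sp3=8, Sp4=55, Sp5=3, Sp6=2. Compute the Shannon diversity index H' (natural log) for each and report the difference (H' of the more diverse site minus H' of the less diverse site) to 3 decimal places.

0.266

Sample 1: N=185, proportions 0.172973, 0.075676, 0.113514, 0.383784, 0.254054, giving H' = 1.461477 (working shown to 6 dp, full precision carried).
Sample 2: N=89, proportions 0.067416, 0.168539, 0.089888, 0.617978, 0.033708, 0.022472, giving H' = 1.195464.
Difference = |1.461477 − 1.195464| = 0.266013, i.e. 0.266 to 3 decimal places.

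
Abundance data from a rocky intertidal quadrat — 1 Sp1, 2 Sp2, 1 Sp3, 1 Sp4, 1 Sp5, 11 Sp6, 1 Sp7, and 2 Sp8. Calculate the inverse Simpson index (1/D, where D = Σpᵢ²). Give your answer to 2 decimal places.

Total N = 1+2+1+1+1+11+1+2 = 20, so the proportions are 0.05, 0.1, 0.05, 0.05, 0.05, 0.55, 0.05, 0.1 (working shown to 5 dp, full precision carried).
D = 0.05² + 0.1² + 0.05² + 0.05² + 0.05² + 0.55² + 0.05² + 0.1² = 0.00250 + 0.01000 + 0.00250 + 0.00250 + 0.00250 + 0.30250 + 0.00250 + 0.01000 = 0.33500.
So 1/D = 2.9851, i.e. 2.99 to 2 decimal places.

2.99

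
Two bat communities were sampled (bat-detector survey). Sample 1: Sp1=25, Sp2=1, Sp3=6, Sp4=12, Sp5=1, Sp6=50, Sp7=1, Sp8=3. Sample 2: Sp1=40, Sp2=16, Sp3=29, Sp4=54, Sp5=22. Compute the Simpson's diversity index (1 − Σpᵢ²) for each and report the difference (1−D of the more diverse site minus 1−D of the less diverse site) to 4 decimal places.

0.1032

Sample 1: N=99, proportions 0.252525, 0.010101, 0.060606, 0.121212, 0.010101, 0.505051, 0.010101, 0.030303, giving 1−D = 0.661565 (working shown to 6 dp, full precision carried).
Sample 2: N=161, proportions 0.248447, 0.099379, 0.180124, 0.335404, 0.136646, giving 1−D = 0.764785.
Difference = |0.661565 − 0.764785| = 0.103220, i.e. 0.1032 to 4 decimal places.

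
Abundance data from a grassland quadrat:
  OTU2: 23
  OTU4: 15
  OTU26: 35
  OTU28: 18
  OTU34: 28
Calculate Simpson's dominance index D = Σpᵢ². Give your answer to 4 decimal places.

Total N = 23+15+35+18+28 = 119, so the proportions are 0.193277, 0.12605, 0.294118, 0.151261, 0.235294 (working shown to 6 dp, full precision carried).
D = 0.193277² + 0.12605² + 0.294118² + 0.151261² + 0.235294² = 0.037356 + 0.015889 + 0.086505 + 0.022880 + 0.055363 = 0.217993.
To 4 decimal places, D = 0.2180.

0.2180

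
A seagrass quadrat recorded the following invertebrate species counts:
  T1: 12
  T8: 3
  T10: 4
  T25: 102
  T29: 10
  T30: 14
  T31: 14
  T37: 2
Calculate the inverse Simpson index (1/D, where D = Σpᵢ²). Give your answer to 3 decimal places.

Total N = 12+3+4+102+10+14+14+2 = 161, so the proportions are 0.074534, 0.018634, 0.024845, 0.63354, 0.062112, 0.086957, 0.086957, 0.012422 (working shown to 6 dp, full precision carried).
D = 0.074534² + 0.018634² + 0.024845² + 0.63354² + 0.062112² + 0.086957² + 0.086957² + 0.012422² = 0.005555 + 0.000347 + 0.000617 + 0.401373 + 0.003858 + 0.007561 + 0.007561 + 0.000154 = 0.427028.
So 1/D = 2.34177, i.e. 2.342 to 3 decimal places.

2.342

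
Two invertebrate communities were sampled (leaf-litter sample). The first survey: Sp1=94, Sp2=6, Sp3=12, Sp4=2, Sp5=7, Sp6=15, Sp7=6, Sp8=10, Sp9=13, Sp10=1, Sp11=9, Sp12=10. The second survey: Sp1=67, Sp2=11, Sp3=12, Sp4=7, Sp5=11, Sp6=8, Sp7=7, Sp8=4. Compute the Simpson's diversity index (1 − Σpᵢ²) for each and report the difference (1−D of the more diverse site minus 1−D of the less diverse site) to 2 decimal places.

0.03

The first survey: N=185, proportions 0.5081, 0.0324, 0.0649, 0.0108, 0.0378, 0.0811, 0.0324, 0.0541, 0.0703, 0.0054, 0.0486, 0.0541, giving 1−D = 0.7142 (working shown to 4 dp, full precision carried).
The second survey: N=127, proportions 0.5276, 0.0866, 0.0945, 0.0551, 0.0866, 0.063, 0.0551, 0.0315, giving 1−D = 0.6867.
Difference = |0.7142 − 0.6867| = 0.0275, i.e. 0.03 to 2 decimal places.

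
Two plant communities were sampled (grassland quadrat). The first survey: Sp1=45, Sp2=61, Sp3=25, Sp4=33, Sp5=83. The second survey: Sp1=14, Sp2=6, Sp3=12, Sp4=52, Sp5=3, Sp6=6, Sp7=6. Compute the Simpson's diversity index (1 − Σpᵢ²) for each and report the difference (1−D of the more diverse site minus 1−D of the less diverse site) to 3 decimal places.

0.087

The first survey: N=247, proportions 0.182186, 0.246964, 0.101215, 0.133603, 0.336032, giving 1−D = 0.764805 (working shown to 6 dp, full precision carried).
The second survey: N=99, proportions 0.141414, 0.060606, 0.121212, 0.525253, 0.030303, 0.060606, 0.060606, giving 1−D = 0.677482.
Difference = |0.764805 − 0.677482| = 0.087323, i.e. 0.087 to 3 decimal places.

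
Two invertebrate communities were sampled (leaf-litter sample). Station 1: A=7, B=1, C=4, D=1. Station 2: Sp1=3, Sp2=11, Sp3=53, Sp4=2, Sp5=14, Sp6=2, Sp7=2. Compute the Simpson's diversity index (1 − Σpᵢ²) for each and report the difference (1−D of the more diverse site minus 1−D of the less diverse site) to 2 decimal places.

Station 1: N=13, proportions 0.538462, 0.076923, 0.307692, 0.076923, giving 1−D = 0.603550 (working shown to 6 dp, full precision carried).
Station 2: N=87, proportions 0.034483, 0.126437, 0.609195, 0.022989, 0.16092, 0.022989, 0.022989, giving 1−D = 0.584225.
Difference = |0.603550 − 0.584225| = 0.019325, i.e. 0.02 to 2 decimal places.

0.02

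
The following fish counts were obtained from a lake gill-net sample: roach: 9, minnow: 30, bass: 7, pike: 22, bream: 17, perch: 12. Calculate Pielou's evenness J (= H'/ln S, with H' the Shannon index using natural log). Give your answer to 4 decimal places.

Total N = 9+30+7+22+17+12 = 97, so the proportions are 0.092784, 0.309278, 0.072165, 0.226804, 0.175258, 0.123711 (working shown to 6 dp, full precision carried).
H' = −Σ pᵢ ln pᵢ = −((-0.220592) + (-0.362942) + (-0.189707) + (-0.336502) + (-0.305211) + (-0.258532)) = 1.673487.
With S = 6 species, ln S = 1.791759, so J = 1.673487/1.791759 = 0.933991, i.e. 0.9340 to 4 decimal places.

0.9340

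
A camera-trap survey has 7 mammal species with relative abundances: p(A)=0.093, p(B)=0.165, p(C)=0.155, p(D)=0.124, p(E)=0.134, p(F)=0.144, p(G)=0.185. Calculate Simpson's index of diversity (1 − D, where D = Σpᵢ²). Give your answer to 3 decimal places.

0.852

D = 0.093² + 0.165² + 0.155² + 0.124² + 0.134² + 0.144² + 0.185² = 0.00865 + 0.02723 + 0.02403 + 0.01538 + 0.01796 + 0.02074 + 0.03422 = 0.14819 (working shown to 5 dp, full precision carried).
So 1 − D = 0.85181, i.e. 0.852 to 3 decimal places.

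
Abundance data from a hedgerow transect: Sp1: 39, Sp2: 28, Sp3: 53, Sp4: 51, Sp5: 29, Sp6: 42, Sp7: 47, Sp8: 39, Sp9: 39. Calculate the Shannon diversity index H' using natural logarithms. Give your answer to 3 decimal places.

2.177

Total N = 39+28+53+51+29+42+47+39+39 = 367, so the proportions are 0.10627, 0.07629, 0.14441, 0.13896, 0.07902, 0.11444, 0.12807, 0.10627, 0.10627 (working shown to 5 dp, full precision carried).
Each pᵢ ln pᵢ term: 0.10627×(-2.24180)=-0.23823, 0.07629×(-2.57316)=-0.19632, 0.14441×(-1.93507)=-0.27945, 0.13896×(-1.97354)=-0.27425, 0.07902×(-2.53807)=-0.20056, 0.11444×(-2.16769)=-0.24807, 0.12807×(-2.05521)=-0.26320, 0.10627×(-2.24180)=-0.23823, 0.10627×(-2.24180)=-0.23823.
Sum = -2.17654, so H' = 2.177.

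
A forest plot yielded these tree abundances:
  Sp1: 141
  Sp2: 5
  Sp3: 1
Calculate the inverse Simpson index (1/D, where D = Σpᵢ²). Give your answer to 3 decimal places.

1.085

Total N = 141+5+1 = 147, so the proportions are 0.9591837, 0.0340136, 0.0068027 (working shown to 7 dp, full precision carried).
D = 0.9591837² + 0.0340136² + 0.0068027² = 0.9200333 + 0.0011569 + 0.0000463 = 0.9212365.
So 1/D = 1.085498, i.e. 1.085 to 3 decimal places.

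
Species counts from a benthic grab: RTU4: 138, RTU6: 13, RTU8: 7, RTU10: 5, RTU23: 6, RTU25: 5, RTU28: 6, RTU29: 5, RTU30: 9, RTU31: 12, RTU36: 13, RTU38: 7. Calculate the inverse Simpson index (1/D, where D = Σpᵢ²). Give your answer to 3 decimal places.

Total N = 138+13+7+5+6+5+6+5+9+12+13+7 = 226, so the proportions are 0.610619, 0.057522, 0.030973, 0.022124, 0.026549, 0.022124, 0.026549, 0.022124, 0.039823, 0.053097, 0.057522, 0.030973 (working shown to 6 dp, full precision carried).
D = 0.610619² + 0.057522² + 0.030973² + 0.022124² + 0.026549² + 0.022124² + 0.026549² + 0.022124² + 0.039823² + 0.053097² + 0.057522² + 0.030973² = 0.372856 + 0.003309 + 0.000959 + 0.000489 + 0.000705 + 0.000489 + 0.000705 + 0.000489 + 0.001586 + 0.002819 + 0.003309 + 0.000959 = 0.388676.
So 1/D = 2.57284, i.e. 2.573 to 3 decimal places.

2.573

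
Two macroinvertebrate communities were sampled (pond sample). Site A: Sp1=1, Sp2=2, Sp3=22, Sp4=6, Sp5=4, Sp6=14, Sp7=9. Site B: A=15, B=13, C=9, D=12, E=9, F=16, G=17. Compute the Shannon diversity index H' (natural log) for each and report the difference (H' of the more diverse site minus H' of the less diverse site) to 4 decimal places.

0.3138

Site A: N=58, proportions 0.017241, 0.034483, 0.37931, 0.103448, 0.068966, 0.241379, 0.155172, giving H' = 1.605154 (working shown to 6 dp, full precision carried).
Site B: N=91, proportions 0.164835, 0.142857, 0.098901, 0.131868, 0.098901, 0.175824, 0.186813, giving H' = 1.918991.
Difference = |1.605154 − 1.918991| = 0.313837, i.e. 0.3138 to 4 decimal places.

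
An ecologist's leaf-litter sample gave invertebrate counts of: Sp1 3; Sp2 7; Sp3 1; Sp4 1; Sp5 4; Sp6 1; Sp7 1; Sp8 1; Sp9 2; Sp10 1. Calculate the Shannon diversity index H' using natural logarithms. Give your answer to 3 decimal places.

2.007

Total N = 3+7+1+1+4+1+1+1+2+1 = 22, so the proportions are 0.13636, 0.31818, 0.04545, 0.04545, 0.18182, 0.04545, 0.04545, 0.04545, 0.09091, 0.04545 (working shown to 5 dp, full precision carried).
Each pᵢ ln pᵢ term: 0.13636×(-1.99243)=-0.27170, 0.31818×(-1.14513)=-0.36436, 0.04545×(-3.09104)=-0.14050, 0.04545×(-3.09104)=-0.14050, 0.18182×(-1.70475)=-0.30995, 0.04545×(-3.09104)=-0.14050, 0.04545×(-3.09104)=-0.14050, 0.04545×(-3.09104)=-0.14050, 0.09091×(-2.39790)=-0.21799, 0.04545×(-3.09104)=-0.14050.
Sum = -2.00701, so H' = 2.007.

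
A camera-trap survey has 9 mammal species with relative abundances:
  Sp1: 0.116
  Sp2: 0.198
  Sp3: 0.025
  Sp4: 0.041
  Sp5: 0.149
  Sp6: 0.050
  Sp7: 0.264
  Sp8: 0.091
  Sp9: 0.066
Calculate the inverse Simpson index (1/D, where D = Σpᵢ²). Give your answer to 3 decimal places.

D = 0.116² + 0.198² + 0.025² + 0.041² + 0.149² + 0.05² + 0.264² + 0.091² + 0.066² = 0.0134560 + 0.0392040 + 0.0006250 + 0.0016810 + 0.0222010 + 0.0025000 + 0.0696960 + 0.0082810 + 0.0043560 = 0.1620000 (working shown to 7 dp, full precision carried).
So 1/D = 6.17284, i.e. 6.173 to 3 decimal places.

6.173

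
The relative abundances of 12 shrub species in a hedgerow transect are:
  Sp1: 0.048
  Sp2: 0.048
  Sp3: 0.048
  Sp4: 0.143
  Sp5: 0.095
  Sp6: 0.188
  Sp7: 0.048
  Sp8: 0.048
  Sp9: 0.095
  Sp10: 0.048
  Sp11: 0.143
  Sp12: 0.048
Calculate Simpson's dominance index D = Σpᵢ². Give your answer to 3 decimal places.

0.110

D = 0.048² + 0.048² + 0.048² + 0.143² + 0.095² + 0.188² + 0.048² + 0.048² + 0.095² + 0.048² + 0.143² + 0.048² = 0.00230 + 0.00230 + 0.00230 + 0.02045 + 0.00903 + 0.03534 + 0.00230 + 0.00230 + 0.00903 + 0.00230 + 0.02045 + 0.00230 = 0.11042 (working shown to 5 dp, full precision carried).
To 3 decimal places, D = 0.110.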